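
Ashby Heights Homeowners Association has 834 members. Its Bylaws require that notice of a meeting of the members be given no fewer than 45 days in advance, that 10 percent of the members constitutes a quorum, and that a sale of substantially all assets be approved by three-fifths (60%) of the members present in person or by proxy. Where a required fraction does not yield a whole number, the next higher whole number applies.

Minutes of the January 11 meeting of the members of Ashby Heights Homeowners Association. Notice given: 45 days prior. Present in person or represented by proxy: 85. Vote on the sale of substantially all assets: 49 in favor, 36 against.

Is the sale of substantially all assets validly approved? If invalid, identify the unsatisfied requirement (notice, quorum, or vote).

Invalid — vote requirement not satisfied.

Notice: 45 days given; 45 required. Satisfied.
Quorum: 10% of 834 = 83.40, rounded up to 84; 85 present. Satisfied.
Vote: requires three-fifths of those present (85); 3/5 of 85 = 51, so 51 needed; 49 in favor. Not satisfied.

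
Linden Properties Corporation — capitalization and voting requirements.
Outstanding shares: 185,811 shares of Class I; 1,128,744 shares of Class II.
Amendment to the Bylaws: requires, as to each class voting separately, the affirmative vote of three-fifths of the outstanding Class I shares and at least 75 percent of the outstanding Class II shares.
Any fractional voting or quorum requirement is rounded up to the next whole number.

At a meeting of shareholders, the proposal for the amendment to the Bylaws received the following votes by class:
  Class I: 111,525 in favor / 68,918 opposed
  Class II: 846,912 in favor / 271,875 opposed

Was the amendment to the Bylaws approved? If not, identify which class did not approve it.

Approved — every class gave the required vote.

Class I: 3/5 of 185811 = 111486.60, rounded up to 111487; 111,487 required, 111,525 in favor — approved.
Class II: 3/4 of 1128744 = 846558; 846,558 required, 846,912 in favor — approved.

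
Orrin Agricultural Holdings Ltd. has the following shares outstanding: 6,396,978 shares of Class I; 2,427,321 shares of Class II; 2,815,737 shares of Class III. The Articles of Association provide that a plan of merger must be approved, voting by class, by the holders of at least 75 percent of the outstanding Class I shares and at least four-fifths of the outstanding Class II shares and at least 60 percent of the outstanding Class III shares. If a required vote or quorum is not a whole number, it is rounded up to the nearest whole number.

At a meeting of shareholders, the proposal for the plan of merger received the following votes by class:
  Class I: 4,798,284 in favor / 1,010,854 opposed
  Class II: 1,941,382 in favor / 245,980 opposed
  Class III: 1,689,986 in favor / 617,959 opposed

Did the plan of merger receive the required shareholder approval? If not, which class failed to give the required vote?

Not approved — the Class II shares did not give the required vote.

Class I: 3/4 of 6396978 = 4797733.50, rounded up to 4797734; 4,797,734 required, 4,798,284 in favor — approved.
Class II: 4/5 of 2427321 = 1941856.80, rounded up to 1941857; 1,941,857 required, 1,941,382 in favor — not approved.
Class III: 3/5 of 2815737 = 1689442.20, rounded up to 1689443; 1,689,443 required, 1,689,986 in favor — approved.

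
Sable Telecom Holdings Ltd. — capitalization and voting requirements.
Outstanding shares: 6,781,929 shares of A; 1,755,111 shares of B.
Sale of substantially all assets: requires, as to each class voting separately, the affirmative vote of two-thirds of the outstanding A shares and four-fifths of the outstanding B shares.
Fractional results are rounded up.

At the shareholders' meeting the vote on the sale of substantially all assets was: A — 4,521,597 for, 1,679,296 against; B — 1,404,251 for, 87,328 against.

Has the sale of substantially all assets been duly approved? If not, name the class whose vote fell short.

A: 2/3 of 6781929 = 4521286; 4,521,286 required, 4,521,597 in favor — approved.
B: 4/5 of 1755111 = 1404088.80, rounded up to 1404089; 1,404,089 required, 1,404,251 in favor — approved.

Approved — every class gave the required vote.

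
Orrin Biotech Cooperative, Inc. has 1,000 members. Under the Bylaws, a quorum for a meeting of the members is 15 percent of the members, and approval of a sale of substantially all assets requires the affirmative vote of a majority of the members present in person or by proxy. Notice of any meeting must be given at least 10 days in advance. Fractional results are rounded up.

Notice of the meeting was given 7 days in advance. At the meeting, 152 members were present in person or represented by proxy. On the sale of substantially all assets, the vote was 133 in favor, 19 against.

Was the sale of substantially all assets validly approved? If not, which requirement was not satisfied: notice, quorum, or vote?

Invalid — notice requirement not satisfied.

Notice: 7 days given; 10 required. Not satisfied.
Quorum: 15% of 1,000 = 150; 152 present. Satisfied.
Vote: requires a majority of those present (152); a majority of 152 is 77, so 77 needed; 133 in favor. Satisfied.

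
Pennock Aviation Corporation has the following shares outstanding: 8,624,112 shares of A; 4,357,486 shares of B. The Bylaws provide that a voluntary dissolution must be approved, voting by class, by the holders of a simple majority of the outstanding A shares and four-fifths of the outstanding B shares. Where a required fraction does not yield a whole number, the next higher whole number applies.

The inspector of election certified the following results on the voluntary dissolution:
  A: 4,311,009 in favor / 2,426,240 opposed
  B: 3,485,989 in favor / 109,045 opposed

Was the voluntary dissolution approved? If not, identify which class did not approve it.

A: a majority of 8624112 is 4312057; 4,312,057 required, 4,311,009 in favor — not approved.
B: 4/5 of 4357486 = 3485988.80, rounded up to 3485989; 3,485,989 required, 3,485,989 in favor — approved.

Not approved — the A shares did not give the required vote.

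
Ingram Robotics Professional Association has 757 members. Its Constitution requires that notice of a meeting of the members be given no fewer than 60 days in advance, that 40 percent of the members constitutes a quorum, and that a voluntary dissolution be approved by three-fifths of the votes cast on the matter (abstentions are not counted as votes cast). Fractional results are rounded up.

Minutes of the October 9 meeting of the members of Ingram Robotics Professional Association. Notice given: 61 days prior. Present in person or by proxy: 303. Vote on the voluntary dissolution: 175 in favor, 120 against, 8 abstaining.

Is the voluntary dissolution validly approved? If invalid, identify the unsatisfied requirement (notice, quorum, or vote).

Notice: 61 days given; 60 required. Satisfied.
Quorum: 40% of 757 = 302.80, rounded up to 303; 303 present. Satisfied.
Vote: requires three-fifths of the votes cast (303 − 8 abstaining = 295); 3/5 of 295 = 177, so 177 needed; 175 in favor. Not satisfied.

Invalid — vote requirement not satisfied.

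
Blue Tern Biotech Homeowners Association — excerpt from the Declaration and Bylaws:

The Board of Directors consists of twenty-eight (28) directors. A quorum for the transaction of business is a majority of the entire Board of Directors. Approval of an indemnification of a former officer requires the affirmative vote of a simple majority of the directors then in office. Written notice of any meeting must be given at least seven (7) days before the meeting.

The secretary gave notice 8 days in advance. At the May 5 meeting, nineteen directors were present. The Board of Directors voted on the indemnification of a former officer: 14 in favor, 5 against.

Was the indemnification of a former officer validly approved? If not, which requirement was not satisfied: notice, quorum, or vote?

Notice: 8 days given; 7 required (8 ≥ 7). Satisfied.
Quorum: 19 present; quorum is 15. Satisfied.
Vote: the indemnification of a former officer requires a majority of the directors then in office (28). A majority of 28 is 15, so 15 affirmative votes are needed; 14 voted in favor. Not satisfied.

Invalid — vote requirement not satisfied.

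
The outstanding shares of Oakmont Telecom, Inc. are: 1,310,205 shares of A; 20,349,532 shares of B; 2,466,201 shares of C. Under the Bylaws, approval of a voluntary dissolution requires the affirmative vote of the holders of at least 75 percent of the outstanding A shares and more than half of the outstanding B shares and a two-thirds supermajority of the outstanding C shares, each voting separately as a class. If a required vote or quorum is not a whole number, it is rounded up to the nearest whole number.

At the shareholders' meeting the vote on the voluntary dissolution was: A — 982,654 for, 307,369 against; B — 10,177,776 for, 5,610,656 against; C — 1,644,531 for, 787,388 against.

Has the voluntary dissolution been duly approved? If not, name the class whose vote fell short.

Approved — every class gave the required vote.

A: 3/4 of 1310205 = 982653.75, rounded up to 982654; 982,654 required, 982,654 in favor — approved.
B: a majority of 20349532 is 10174767; 10,174,767 required, 10,177,776 in favor — approved.
C: 2/3 of 2466201 = 1644134; 1,644,134 required, 1,644,531 in favor — approved.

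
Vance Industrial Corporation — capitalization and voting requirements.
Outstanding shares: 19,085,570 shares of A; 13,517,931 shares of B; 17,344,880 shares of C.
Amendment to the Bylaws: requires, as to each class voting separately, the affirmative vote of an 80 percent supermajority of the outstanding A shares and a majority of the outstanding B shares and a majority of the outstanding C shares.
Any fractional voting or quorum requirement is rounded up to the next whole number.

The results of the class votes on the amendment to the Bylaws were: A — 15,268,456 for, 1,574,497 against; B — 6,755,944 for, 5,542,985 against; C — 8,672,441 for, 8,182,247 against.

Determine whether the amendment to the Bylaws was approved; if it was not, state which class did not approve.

A: 4/5 of 19085570 = 15268456; 15,268,456 required, 15,268,456 in favor — approved.
B: a majority of 13517931 is 6758966; 6,758,966 required, 6,755,944 in favor — not approved.
C: a majority of 17344880 is 8672441; 8,672,441 required, 8,672,441 in favor — approved.

Not approved — the B shares did not give the required vote.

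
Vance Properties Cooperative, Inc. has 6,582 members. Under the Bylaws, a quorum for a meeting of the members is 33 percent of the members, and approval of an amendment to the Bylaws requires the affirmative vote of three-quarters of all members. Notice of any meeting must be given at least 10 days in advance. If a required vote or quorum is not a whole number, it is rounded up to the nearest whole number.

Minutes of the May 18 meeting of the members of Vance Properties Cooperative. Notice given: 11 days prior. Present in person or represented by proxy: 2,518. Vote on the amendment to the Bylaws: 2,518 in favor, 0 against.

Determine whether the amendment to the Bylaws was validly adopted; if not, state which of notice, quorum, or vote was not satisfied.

Notice: 11 days given; 10 required. Satisfied.
Quorum: 33% of 6,582 = 2,172.06, rounded up to 2,173; 2,518 present. Satisfied.
Vote: requires three-fourths of all members (6,582); 3/4 of 6582 = 4936.50, rounded up to 4937, so 4,937 needed; 2,518 in favor. Not satisfied.

Invalid — vote requirement not satisfied.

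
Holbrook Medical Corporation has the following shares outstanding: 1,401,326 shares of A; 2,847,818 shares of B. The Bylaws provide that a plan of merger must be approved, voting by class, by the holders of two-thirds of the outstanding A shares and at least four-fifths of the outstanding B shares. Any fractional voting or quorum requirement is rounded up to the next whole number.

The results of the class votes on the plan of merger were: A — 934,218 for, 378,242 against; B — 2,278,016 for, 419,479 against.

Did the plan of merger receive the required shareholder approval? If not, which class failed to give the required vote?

Not approved — the B shares did not give the required vote.

A: 2/3 of 1401326 = 934217.33, rounded up to 934218; 934,218 required, 934,218 in favor — approved.
B: 4/5 of 2847818 = 2278254.40, rounded up to 2278255; 2,278,255 required, 2,278,016 in favor — not approved.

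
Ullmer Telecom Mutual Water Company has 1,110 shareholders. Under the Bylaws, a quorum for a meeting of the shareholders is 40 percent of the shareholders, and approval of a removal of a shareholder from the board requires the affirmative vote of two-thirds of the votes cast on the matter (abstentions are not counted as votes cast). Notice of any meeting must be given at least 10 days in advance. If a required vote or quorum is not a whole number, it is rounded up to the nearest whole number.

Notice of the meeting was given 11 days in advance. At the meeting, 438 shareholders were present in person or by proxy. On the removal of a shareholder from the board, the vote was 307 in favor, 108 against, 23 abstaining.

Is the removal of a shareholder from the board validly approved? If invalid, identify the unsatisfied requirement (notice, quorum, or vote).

Invalid — quorum requirement not satisfied.

Notice: 11 days given; 10 required. Satisfied.
Quorum: 40% of 1,110 = 444; 438 present. Not satisfied.
Vote: requires two-thirds of the votes cast (438 − 23 abstaining = 415); 2/3 of 415 = 276.67, rounded up to 277, so 277 needed; 307 in favor. Satisfied.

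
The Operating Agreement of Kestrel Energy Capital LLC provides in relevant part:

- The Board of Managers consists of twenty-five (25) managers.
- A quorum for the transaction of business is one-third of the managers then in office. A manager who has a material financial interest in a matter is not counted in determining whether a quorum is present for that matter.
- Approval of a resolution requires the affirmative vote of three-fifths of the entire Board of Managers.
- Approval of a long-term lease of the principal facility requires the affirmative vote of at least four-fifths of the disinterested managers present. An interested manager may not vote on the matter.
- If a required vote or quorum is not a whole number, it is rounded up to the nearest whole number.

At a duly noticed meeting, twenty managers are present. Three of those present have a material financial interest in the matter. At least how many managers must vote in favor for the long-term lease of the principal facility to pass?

The long-term lease of the principal facility requires four-fifths of the disinterested managers present (20 − 3 = 17).
4/5 of 17 = 13.60, rounded up to 14.

14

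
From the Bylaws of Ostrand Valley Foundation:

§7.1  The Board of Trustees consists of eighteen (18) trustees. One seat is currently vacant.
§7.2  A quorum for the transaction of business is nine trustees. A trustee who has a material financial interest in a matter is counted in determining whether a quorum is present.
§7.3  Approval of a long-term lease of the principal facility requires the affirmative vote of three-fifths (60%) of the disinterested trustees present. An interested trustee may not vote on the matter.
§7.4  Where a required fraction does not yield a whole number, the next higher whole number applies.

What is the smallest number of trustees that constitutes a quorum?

The quorum is fixed at 9.

9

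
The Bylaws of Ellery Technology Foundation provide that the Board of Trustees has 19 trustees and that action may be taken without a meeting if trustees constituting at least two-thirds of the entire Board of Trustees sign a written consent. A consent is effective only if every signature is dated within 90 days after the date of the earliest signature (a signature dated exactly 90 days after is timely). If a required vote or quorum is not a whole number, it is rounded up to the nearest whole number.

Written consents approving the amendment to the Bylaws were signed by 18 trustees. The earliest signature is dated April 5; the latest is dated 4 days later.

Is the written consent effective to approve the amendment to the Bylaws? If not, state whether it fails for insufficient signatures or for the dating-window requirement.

Effective — both the signature and dating-window requirements are satisfied.

Signatures required: at least two-thirds of 19 — 2/3 of 19 = 12.67, rounded up to 13, so 13 needed; 18 signed. Sufficient.
Dating window: the latest signature is 4 days after the earliest; the limit is 90 days. Within the window.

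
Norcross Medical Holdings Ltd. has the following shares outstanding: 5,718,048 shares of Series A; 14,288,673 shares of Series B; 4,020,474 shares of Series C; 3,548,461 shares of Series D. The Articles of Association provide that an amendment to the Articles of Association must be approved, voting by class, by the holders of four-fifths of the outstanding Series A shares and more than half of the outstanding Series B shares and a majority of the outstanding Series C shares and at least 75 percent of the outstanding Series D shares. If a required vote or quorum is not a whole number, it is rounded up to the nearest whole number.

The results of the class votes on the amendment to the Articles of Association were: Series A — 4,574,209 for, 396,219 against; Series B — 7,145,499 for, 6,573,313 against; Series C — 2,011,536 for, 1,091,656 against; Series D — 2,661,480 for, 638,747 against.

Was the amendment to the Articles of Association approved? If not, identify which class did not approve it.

Not approved — the Series A shares did not give the required vote.

Series A: 4/5 of 5718048 = 4574438.40, rounded up to 4574439; 4,574,439 required, 4,574,209 in favor — not approved.
Series B: a majority of 14288673 is 7144337; 7,144,337 required, 7,145,499 in favor — approved.
Series C: a majority of 4020474 is 2010238; 2,010,238 required, 2,011,536 in favor — approved.
Series D: 3/4 of 3548461 = 2661345.75, rounded up to 2661346; 2,661,346 required, 2,661,480 in favor — approved.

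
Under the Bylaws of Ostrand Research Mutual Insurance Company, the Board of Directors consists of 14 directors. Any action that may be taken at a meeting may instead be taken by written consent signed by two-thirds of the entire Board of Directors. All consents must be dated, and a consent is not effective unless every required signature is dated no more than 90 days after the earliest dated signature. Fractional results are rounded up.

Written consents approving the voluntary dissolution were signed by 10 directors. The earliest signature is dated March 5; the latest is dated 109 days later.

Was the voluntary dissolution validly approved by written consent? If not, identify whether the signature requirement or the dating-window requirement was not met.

Signatures required: two-thirds of 14 — 2/3 of 14 = 9.33, rounded up to 10, so 10 needed; 10 signed. Sufficient.
Dating window: the latest signature is 109 days after the earliest; the limit is 90 days. Outside the window.

Not effective — dating-window requirement not satisfied.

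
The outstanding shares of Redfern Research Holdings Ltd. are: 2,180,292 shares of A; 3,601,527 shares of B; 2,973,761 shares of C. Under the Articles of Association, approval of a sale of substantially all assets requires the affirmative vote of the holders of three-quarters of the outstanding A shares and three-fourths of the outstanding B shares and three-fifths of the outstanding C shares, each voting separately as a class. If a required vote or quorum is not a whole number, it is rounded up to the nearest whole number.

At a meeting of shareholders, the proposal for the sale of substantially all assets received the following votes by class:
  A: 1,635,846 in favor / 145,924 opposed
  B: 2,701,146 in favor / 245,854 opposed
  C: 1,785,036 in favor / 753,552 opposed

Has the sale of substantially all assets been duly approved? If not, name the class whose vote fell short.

A: 3/4 of 2180292 = 1635219; 1,635,219 required, 1,635,846 in favor — approved.
B: 3/4 of 3601527 = 2701145.25, rounded up to 2701146; 2,701,146 required, 2,701,146 in favor — approved.
C: 3/5 of 2973761 = 1784256.60, rounded up to 1784257; 1,784,257 required, 1,785,036 in favor — approved.

Approved — every class gave the required vote.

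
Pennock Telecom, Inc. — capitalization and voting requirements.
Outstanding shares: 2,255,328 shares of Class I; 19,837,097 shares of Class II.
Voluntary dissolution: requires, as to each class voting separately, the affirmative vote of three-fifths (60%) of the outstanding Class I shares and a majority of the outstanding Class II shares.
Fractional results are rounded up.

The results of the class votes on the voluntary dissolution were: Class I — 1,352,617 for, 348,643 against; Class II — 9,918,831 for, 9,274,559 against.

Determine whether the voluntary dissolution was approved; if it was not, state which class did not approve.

Class I: 3/5 of 2255328 = 1353196.80, rounded up to 1353197; 1,353,197 required, 1,352,617 in favor — not approved.
Class II: a majority of 19837097 is 9918549; 9,918,549 required, 9,918,831 in favor — approved.

Not approved — the Class I shares did not give the required vote.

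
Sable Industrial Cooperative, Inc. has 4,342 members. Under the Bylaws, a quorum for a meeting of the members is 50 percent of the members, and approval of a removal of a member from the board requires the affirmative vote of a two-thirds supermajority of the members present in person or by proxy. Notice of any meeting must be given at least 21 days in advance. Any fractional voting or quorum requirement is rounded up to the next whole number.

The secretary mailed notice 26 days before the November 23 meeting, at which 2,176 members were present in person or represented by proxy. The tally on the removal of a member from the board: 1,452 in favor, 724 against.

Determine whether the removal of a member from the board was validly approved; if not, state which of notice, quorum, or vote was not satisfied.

Notice: 26 days given; 21 required. Satisfied.
Quorum: 50% of 4,342 = 2,171; 2,176 present. Satisfied.
Vote: requires two-thirds of those present (2,176); 2/3 of 2176 = 1450.67, rounded up to 1451, so 1,451 needed; 1,452 in favor. Satisfied.

Valid — all requirements satisfied.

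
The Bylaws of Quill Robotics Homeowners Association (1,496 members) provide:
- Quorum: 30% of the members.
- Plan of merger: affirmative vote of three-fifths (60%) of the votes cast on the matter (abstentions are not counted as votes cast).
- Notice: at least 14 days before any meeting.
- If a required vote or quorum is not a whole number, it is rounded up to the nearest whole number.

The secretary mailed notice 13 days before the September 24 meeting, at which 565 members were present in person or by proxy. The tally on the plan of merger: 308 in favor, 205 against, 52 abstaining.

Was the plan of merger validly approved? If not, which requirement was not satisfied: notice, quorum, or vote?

Notice: 13 days given; 14 required. Not satisfied.
Quorum: 30% of 1,496 = 448.80, rounded up to 449; 565 present. Satisfied.
Vote: requires three-fifths of the votes cast (565 − 52 abstaining = 513); 3/5 of 513 = 307.80, rounded up to 308, so 308 needed; 308 in favor. Satisfied.

Invalid — notice requirement not satisfied.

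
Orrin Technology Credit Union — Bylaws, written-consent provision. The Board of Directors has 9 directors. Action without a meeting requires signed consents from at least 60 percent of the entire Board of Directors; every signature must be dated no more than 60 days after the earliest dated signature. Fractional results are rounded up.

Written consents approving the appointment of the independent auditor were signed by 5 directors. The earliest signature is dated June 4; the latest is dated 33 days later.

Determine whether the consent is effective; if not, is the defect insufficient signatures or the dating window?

Not effective — insufficient signatures.

Signatures required: at least 60 percent of 9 — 3/5 of 9 = 5.40, rounded up to 6, so 6 needed; 5 signed. Insufficient.
Dating window: the latest signature is 33 days after the earliest; the limit is 60 days. Within the window.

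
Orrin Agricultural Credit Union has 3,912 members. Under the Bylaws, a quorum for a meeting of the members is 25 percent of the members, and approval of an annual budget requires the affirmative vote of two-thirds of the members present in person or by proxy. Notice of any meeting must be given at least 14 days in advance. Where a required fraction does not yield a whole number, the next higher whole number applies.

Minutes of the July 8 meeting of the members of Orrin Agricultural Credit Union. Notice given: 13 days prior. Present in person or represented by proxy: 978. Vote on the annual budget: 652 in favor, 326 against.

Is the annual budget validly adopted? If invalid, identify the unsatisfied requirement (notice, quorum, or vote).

Invalid — notice requirement not satisfied.

Notice: 13 days given; 14 required. Not satisfied.
Quorum: 25% of 3,912 = 978; 978 present. Satisfied.
Vote: requires two-thirds of those present (978); 2/3 of 978 = 652, so 652 needed; 652 in favor. Satisfied.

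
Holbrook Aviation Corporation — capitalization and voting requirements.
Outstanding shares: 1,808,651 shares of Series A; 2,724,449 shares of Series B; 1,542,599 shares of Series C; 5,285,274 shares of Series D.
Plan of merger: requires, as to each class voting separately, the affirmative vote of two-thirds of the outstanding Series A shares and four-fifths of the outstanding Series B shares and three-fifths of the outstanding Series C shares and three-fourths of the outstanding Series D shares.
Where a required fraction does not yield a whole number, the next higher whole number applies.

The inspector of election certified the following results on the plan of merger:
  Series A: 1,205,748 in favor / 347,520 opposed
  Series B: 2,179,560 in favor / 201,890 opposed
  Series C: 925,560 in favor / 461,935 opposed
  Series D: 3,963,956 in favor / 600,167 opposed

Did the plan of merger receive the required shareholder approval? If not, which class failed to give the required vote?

Series A: 2/3 of 1808651 = 1205767.33, rounded up to 1205768; 1,205,768 required, 1,205,748 in favor — not approved.
Series B: 4/5 of 2724449 = 2179559.20, rounded up to 2179560; 2,179,560 required, 2,179,560 in favor — approved.
Series C: 3/5 of 1542599 = 925559.40, rounded up to 925560; 925,560 required, 925,560 in favor — approved.
Series D: 3/4 of 5285274 = 3963955.50, rounded up to 3963956; 3,963,956 required, 3,963,956 in favor — approved.

Not approved — the Series A shares did not give the required vote.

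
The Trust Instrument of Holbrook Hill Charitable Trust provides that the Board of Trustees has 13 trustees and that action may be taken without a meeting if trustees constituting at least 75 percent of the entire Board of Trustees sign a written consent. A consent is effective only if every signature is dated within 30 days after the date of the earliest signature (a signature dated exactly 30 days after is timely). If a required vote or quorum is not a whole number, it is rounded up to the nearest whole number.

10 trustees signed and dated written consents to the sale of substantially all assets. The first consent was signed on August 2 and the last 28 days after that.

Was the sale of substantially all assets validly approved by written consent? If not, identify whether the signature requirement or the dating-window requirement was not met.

Effective — both the signature and dating-window requirements are satisfied.

Signatures required: at least 75 percent of 13 — 3/4 of 13 = 9.75, rounded up to 10, so 10 needed; 10 signed. Sufficient.
Dating window: the latest signature is 28 days after the earliest; the limit is 30 days. Within the window.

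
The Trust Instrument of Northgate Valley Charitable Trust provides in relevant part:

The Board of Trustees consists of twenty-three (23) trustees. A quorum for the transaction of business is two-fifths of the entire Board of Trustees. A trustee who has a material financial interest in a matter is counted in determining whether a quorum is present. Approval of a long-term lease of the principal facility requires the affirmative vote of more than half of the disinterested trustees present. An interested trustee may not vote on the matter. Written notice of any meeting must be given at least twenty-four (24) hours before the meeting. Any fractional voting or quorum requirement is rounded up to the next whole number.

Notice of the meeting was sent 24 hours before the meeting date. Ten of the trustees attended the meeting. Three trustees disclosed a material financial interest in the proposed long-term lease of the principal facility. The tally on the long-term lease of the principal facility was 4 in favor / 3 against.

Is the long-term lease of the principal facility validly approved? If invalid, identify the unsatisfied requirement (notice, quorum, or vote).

Notice: 24 hours given; 24 required (24 ≥ 24). Satisfied.
Quorum: 10 present (interested trustees count toward quorum); quorum is 10. Satisfied.
Vote: the long-term lease of the principal facility requires a majority of the disinterested trustees present (10 − 3 = 7). A majority of 7 is 4, so 4 affirmative votes are needed; 4 voted in favor. Satisfied.

Valid — all requirements satisfied.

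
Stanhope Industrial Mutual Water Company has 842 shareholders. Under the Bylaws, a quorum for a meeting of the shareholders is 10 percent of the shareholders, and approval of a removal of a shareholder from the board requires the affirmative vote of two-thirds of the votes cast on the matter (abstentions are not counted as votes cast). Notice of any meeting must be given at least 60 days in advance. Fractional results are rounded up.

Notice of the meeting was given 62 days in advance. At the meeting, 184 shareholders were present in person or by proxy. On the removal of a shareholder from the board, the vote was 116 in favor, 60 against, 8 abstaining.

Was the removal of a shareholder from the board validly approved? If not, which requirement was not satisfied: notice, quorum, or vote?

Invalid — vote requirement not satisfied.

Notice: 62 days given; 60 required. Satisfied.
Quorum: 10% of 842 = 84.20, rounded up to 85; 184 present. Satisfied.
Vote: requires two-thirds of the votes cast (184 − 8 abstaining = 176); 2/3 of 176 = 117.33, rounded up to 118, so 118 needed; 116 in favor. Not satisfied.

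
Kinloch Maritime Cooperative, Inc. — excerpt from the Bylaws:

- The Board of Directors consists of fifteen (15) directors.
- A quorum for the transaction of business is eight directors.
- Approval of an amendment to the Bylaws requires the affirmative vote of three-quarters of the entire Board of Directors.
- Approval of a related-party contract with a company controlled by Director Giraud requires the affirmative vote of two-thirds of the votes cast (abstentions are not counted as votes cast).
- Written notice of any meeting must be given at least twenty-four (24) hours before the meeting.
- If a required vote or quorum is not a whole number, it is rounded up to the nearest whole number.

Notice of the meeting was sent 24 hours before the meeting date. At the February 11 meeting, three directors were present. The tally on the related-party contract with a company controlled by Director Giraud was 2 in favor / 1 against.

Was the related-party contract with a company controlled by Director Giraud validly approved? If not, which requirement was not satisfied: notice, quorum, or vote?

Notice: 24 hours given; 24 required (24 ≥ 24). Satisfied.
Quorum: 3 present; quorum is 8. Not satisfied.
Vote: the related-party contract with a company controlled by Director Giraud requires two-thirds of the votes cast (3). 2/3 of 3 = 2, so 2 affirmative votes are needed; 2 voted in favor. Satisfied. (Moot — without a quorum no business can be validly transacted.)

Invalid — quorum requirement not satisfied.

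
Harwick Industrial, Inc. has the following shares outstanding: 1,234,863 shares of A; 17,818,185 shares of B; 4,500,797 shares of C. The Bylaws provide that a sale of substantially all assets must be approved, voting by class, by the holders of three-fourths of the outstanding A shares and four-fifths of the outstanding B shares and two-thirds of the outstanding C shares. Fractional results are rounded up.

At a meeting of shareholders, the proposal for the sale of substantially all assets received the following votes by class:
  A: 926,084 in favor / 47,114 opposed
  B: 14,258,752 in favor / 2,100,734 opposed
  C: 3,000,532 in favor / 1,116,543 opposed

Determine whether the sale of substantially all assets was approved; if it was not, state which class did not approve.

A: 3/4 of 1234863 = 926147.25, rounded up to 926148; 926,148 required, 926,084 in favor — not approved.
B: 4/5 of 17818185 = 14254548; 14,254,548 required, 14,258,752 in favor — approved.
C: 2/3 of 4500797 = 3000531.33, rounded up to 3000532; 3,000,532 required, 3,000,532 in favor — approved.

Not approved — the A shares did not give the required vote.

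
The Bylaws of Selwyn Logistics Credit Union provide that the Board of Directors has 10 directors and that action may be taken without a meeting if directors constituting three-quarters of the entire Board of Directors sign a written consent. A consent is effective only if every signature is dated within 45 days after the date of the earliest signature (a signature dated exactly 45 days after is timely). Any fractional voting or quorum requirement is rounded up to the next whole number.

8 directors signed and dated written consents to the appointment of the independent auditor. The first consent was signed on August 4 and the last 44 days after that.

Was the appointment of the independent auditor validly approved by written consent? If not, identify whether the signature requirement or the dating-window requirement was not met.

Effective — both the signature and dating-window requirements are satisfied.

Signatures required: three-quarters of 10 — 3/4 of 10 = 7.50, rounded up to 8, so 8 needed; 8 signed. Sufficient.
Dating window: the latest signature is 44 days after the earliest; the limit is 45 days. Within the window.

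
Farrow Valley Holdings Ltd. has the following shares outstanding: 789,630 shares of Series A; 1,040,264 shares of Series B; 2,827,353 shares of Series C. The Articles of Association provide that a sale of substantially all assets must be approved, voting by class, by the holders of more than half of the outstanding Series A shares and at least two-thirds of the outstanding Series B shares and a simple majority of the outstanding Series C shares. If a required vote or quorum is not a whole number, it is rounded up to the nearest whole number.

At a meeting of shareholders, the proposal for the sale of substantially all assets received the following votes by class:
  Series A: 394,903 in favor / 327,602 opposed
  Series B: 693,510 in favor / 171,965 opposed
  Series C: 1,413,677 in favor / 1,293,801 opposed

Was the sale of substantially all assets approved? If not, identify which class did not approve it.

Approved — every class gave the required vote.

Series A: a majority of 789630 is 394816; 394,816 required, 394,903 in favor — approved.
Series B: 2/3 of 1040264 = 693509.33, rounded up to 693510; 693,510 required, 693,510 in favor — approved.
Series C: a majority of 2827353 is 1413677; 1,413,677 required, 1,413,677 in favor — approved.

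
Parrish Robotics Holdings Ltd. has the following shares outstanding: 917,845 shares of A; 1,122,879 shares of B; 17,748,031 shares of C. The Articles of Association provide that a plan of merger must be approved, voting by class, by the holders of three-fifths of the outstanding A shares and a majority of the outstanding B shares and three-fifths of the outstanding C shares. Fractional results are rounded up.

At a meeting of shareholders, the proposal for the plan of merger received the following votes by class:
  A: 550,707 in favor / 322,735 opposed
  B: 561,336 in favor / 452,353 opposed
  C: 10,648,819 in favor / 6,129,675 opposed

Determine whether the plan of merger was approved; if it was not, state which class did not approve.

A: 3/5 of 917845 = 550707; 550,707 required, 550,707 in favor — approved.
B: a majority of 1122879 is 561440; 561,440 required, 561,336 in favor — not approved.
C: 3/5 of 17748031 = 10648818.60, rounded up to 10648819; 10,648,819 required, 10,648,819 in favor — approved.

Not approved — the B shares did not give the required vote.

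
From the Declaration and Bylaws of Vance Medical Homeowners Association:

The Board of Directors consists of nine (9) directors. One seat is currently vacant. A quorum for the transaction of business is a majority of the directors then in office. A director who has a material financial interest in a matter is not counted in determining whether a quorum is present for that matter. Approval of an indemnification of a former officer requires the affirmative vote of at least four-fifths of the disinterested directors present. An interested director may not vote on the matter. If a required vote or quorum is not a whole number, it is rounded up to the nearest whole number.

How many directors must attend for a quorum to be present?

A majority of 8 is 5.

5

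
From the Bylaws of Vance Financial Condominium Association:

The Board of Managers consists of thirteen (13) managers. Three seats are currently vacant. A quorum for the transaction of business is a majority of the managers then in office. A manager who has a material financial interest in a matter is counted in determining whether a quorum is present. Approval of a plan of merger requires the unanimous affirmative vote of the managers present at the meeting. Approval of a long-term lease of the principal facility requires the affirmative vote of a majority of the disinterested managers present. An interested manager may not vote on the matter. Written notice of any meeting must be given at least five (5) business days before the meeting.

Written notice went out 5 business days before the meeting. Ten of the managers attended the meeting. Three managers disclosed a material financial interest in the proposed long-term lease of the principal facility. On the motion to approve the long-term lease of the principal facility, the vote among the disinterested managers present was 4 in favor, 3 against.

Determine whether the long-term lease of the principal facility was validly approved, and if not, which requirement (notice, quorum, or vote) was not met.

Valid — all requirements satisfied.

Notice: 5 business days given; 5 required (5 ≥ 5). Satisfied.
Quorum: 10 present (interested managers count toward quorum); quorum is 6. Satisfied.
Vote: the long-term lease of the principal facility requires a majority of the disinterested managers present (10 − 3 = 7). A majority of 7 is 4, so 4 affirmative votes are needed; 4 voted in favor. Satisfied.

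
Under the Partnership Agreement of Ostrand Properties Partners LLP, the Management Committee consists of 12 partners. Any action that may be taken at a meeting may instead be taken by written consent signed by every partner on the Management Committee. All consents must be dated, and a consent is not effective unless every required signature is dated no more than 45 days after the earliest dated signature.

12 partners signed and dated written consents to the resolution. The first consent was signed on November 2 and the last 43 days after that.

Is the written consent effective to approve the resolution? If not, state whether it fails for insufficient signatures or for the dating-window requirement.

Signatures required: the unanimous vote of 12 — unanimous means all 12, so 12 needed; 12 signed. Sufficient.
Dating window: the latest signature is 43 days after the earliest; the limit is 45 days. Within the window.

Effective — both the signature and dating-window requirements are satisfied.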